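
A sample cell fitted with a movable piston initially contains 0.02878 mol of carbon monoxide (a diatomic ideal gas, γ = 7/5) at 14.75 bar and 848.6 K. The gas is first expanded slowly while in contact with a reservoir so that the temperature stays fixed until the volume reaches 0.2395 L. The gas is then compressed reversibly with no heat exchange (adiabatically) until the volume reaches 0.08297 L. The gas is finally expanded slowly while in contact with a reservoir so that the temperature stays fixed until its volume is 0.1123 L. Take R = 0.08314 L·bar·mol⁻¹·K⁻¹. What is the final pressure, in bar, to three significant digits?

P₄ ≈ 27.6 bar

From PV = nRT: V₁ = nRT₁/P₁ = 0.1377 L.
T constant ⇒ Boyle's law P V = const: T₂ = T₁; P₂ = P₁·(V₁/V₂) = 8.478 bar.
Reversible adiabatic, γ = 7/5: T₃ = T₂·(V₂/V₃)^(γ−1) = 1297 K; P₃ = P₂·(V₂/V₃)^γ = 37.40 bar.
T constant ⇒ Boyle's law P V = const: T₄ = T₃; P₄ = P₃·(V₃/V₄) = 27.63 bar.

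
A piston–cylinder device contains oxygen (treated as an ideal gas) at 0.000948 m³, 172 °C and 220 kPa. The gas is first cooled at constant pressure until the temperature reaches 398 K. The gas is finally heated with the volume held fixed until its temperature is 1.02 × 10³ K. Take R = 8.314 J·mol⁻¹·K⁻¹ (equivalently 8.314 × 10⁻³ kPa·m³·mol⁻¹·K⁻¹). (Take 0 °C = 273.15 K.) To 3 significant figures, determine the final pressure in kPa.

P₃ ≈ 564 kPa

Convert: T₁ = 445.1 K.
P constant ⇒ V ∝ T: P₂ = P₁; V₂ = V₁·(T₂/T₁) = 0.0008476 m³.
V constant ⇒ P ∝ T: V₃ = V₂; P₃ = P₂·(T₃/T₂) = 563.8 kPa.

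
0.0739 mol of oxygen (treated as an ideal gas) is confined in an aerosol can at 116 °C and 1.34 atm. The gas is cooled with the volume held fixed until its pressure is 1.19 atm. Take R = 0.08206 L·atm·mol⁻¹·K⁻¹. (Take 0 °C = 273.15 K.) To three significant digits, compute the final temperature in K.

T₂ ≈ 346 K

Convert: T₁ = 389.1 K.
From PV = nRT: V₁ = nRT₁/P₁ = 1.761 L.
Isochoric, so P/T is constant: V₂ = V₁; T₂ = T₁·(P₂/P₁) = 345.6 K.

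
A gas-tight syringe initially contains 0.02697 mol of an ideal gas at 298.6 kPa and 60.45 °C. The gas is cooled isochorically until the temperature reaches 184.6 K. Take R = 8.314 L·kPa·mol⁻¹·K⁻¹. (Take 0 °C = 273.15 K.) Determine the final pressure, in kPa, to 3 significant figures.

P₂ ≈ 165 kPa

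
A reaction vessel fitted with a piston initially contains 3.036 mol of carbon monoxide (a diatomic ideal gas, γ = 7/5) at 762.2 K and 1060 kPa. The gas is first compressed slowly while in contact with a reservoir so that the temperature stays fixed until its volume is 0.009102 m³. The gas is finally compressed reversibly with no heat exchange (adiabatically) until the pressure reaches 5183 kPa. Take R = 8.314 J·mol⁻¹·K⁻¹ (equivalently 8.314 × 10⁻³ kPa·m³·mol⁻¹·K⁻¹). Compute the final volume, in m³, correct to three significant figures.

From PV = nRT: V₁ = nRT₁/P₁ = 0.01815 m³.
T constant ⇒ Boyle's law P V = const: T₂ = T₁; P₂ = P₁·(V₁/V₂) = 2114 kPa.
Adiabatic (γ = 7/5), T V^(γ−1) and P V^γ constant: T₃ = T₂·(P₃/P₂)^((γ−1)/γ) = 984.8 K; V₃ = V₂·(P₂/P₃)^(1/γ) = 0.004796 m³.

V₃ ≈ 0.00480 m³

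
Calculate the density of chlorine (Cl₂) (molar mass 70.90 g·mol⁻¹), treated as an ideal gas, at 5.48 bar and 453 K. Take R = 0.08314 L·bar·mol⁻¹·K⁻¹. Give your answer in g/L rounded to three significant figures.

ρ = PM/(RT) = (5.48 × 70.90) / (0.08314 × 453.0)

ρ ≈ 10.3 g/L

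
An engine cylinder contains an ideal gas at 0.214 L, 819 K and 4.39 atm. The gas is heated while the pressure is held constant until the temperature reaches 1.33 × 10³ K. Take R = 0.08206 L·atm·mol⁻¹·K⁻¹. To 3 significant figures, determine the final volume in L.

V₂ ≈ 0.348 L

Isobaric, so V/T is constant: P₂ = P₁; V₂ = V₁·(T₂/T₁) = 0.3475 L.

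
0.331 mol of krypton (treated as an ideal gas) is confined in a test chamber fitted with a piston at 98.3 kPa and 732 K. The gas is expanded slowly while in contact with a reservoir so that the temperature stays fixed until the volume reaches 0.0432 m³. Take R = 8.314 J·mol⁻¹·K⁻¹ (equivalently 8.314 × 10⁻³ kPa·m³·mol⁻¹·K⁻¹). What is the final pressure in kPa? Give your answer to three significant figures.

P₂ ≈ 46.6 kPa

From PV = nRT: V₁ = nRT₁/P₁ = 0.02049 m³.
Isothermal, so P V is constant: T₂ = T₁; P₂ = P₁·(V₁/V₂) = 46.63 kPa.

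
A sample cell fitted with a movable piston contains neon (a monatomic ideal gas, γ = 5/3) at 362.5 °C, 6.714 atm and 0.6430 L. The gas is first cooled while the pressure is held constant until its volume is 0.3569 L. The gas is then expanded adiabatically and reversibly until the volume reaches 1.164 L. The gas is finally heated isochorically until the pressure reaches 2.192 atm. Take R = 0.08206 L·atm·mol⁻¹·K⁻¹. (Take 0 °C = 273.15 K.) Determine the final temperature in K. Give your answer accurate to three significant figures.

Convert: T₁ = 635.6 K.
Isobaric, so V/T is constant: P₂ = P₁; T₂ = T₁·(V₂/V₁) = 352.8 K.
Reversible adiabatic, γ = 5/3: T₃ = T₂·(V₂/V₃)^(γ−1) = 160.4 K; P₃ = P₂·(V₂/V₃)^γ = 0.9361 atm.
Isochoric, so P/T is constant: V₄ = V₃; T₄ = T₃·(P₄/P₃) = 375.7 K.

T₄ ≈ 376 K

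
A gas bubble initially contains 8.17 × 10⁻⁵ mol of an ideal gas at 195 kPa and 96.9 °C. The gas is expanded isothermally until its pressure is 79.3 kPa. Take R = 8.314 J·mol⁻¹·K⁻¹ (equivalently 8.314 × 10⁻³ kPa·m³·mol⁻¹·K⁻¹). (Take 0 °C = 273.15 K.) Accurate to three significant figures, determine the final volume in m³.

V₂ ≈ 3.17e-06 m³

Convert: T₁ = 370.0 K.
From PV = nRT: V₁ = nRT₁/P₁ = 1.289e-06 m³.
T constant ⇒ Boyle's law P V = const: T₂ = T₁; V₂ = V₁·(P₁/P₂) = 3.170e-06 m³.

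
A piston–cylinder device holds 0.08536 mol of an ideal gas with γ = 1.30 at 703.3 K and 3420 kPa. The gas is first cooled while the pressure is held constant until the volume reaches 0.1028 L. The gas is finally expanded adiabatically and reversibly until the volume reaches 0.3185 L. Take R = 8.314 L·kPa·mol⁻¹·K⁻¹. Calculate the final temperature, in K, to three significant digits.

T₃ ≈ 353 K

From PV = nRT: V₁ = nRT₁/P₁ = 0.1459 L.
P constant ⇒ V ∝ T: P₂ = P₁; T₂ = T₁·(V₂/V₁) = 495.4 K.
Reversible adiabatic, γ = 1.30: T₃ = T₂·(V₂/V₃)^(γ−1) = 352.9 K; P₃ = P₂·(V₂/V₃)^γ = 786.3 kPa.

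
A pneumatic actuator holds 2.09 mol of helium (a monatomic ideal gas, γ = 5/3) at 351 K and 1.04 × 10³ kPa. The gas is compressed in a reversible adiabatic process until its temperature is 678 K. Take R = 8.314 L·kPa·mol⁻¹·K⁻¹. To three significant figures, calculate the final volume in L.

V₂ ≈ 2.18 L

From PV = nRT: V₁ = nRT₁/P₁ = 5.864 L.
Reversible adiabatic, γ = 5/3: P₂ = P₁·(T₂/T₁)^(γ/(γ−1)) = 5393 kPa; V₂ = V₁·(T₁/T₂)^(1/(γ−1)) = 2.184 L.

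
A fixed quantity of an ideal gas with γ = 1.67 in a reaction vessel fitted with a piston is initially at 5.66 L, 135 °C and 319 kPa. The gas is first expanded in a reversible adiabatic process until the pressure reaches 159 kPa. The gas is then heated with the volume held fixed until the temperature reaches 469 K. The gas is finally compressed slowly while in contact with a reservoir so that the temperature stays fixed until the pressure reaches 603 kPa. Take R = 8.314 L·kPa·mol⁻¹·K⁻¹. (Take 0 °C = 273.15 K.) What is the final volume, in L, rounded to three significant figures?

V₄ ≈ 3.44 L

Convert: T₁ = 408.1 K.
Reversible adiabatic, γ = 1.67: T₂ = T₁·(P₂/P₁)^((γ−1)/γ) = 308.7 K; V₂ = V₁·(P₁/P₂)^(1/γ) = 8.588 L.
V constant ⇒ P ∝ T: V₃ = V₂; P₃ = P₂·(T₃/T₂) = 241.6 kPa.
Isothermal, so P V is constant: T₄ = T₃; V₄ = V₃·(P₃/P₄) = 3.441 L.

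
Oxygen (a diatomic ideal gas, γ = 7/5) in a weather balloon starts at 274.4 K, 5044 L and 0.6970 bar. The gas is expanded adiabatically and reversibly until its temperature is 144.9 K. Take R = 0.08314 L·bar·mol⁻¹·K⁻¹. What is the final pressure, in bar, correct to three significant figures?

Adiabatic (γ = 7/5), T V^(γ−1) and P V^γ constant: P₂ = P₁·(T₂/T₁)^(γ/(γ−1)) = 0.07458 bar; V₂ = V₁·(T₁/T₂)^(1/(γ−1)) = 2.489e+04 L.

P₂ ≈ 0.0746 bar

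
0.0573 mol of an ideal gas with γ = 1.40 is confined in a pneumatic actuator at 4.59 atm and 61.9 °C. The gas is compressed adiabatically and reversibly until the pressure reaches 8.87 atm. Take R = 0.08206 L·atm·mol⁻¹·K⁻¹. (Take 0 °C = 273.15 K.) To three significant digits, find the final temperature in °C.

T₂ ≈ 131 °C

Convert: T₁ = 335.0 K.
From PV = nRT: V₁ = nRT₁/P₁ = 0.3432 L.
Reversible adiabatic, γ = 1.40: T₂ = T₁·(P₂/P₁)^((γ−1)/γ) = 404.4 K; V₂ = V₁·(P₁/P₂)^(1/γ) = 0.2144 L.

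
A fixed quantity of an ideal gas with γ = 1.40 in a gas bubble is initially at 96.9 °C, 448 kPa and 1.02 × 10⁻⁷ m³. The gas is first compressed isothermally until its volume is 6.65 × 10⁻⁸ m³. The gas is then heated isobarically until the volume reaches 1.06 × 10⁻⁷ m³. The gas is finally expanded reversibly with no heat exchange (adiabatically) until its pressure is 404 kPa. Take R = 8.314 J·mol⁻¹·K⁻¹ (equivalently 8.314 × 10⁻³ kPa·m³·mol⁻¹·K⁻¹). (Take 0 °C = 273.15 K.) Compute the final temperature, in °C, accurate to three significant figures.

T₄ ≈ 234 °C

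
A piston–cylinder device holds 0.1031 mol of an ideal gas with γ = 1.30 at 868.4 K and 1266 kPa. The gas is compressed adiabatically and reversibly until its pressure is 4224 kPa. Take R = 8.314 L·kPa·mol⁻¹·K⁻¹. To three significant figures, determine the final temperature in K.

T₂ ≈ 1.15e+03 K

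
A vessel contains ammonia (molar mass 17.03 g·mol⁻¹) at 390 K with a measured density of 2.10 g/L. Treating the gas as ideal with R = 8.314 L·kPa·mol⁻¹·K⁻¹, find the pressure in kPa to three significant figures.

ρ = PM/(RT) ⇒ P = ρRT/M = (2.10 × 8.314 × 390.0) / 17.03

P ≈ 400 kPa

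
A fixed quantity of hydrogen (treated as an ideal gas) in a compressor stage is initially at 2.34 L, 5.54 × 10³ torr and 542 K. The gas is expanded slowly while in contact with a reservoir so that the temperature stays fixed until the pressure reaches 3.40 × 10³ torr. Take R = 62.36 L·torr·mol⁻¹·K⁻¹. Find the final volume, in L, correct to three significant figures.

V₂ ≈ 3.81 L

Isothermal, so P V is constant: T₂ = T₁; V₂ = V₁·(P₁/P₂) = 3.813 L.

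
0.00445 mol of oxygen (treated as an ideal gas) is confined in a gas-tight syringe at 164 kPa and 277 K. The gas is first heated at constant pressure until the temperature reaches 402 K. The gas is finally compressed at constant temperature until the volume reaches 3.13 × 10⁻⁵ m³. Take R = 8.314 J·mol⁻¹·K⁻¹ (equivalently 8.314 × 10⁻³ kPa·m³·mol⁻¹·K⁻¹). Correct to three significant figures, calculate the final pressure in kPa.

From PV = nRT: V₁ = nRT₁/P₁ = 6.249e-05 m³.
P constant ⇒ V ∝ T: P₂ = P₁; V₂ = V₁·(T₂/T₁) = 9.069e-05 m³.
T constant ⇒ Boyle's law P V = const: T₃ = T₂; P₃ = P₂·(V₂/V₃) = 475.2 kPa.

P₃ ≈ 475 kPa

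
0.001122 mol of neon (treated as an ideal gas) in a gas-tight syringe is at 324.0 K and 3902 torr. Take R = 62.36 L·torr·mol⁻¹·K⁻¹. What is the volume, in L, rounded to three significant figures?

PV = nRT ⇒ V = nRT/P = (0.001122 × 62.36 × 324.0) / 3902

V ≈ 0.00581 L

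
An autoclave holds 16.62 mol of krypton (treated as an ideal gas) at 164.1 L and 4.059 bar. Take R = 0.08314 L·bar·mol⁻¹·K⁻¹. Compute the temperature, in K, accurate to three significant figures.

PV = nRT ⇒ T = PV/(nR) = (4.059 × 164.1) / (16.62 × 0.08314)

T ≈ 482 K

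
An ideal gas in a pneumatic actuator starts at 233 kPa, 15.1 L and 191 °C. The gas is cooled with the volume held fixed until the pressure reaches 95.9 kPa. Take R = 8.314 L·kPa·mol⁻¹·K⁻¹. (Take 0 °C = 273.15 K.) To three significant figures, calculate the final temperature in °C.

T₂ ≈ -82.1 °C

Convert: T₁ = 464.1 K.
Isochoric, so P/T is constant: V₂ = V₁; T₂ = T₁·(P₂/P₁) = 191.0 K.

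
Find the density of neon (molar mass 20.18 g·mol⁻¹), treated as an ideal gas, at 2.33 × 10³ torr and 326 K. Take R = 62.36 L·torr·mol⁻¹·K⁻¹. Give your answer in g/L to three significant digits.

ρ ≈ 2.31 g/L

ρ = PM/(RT) = (2.33e+03 × 20.18) / (62.36 × 326.0)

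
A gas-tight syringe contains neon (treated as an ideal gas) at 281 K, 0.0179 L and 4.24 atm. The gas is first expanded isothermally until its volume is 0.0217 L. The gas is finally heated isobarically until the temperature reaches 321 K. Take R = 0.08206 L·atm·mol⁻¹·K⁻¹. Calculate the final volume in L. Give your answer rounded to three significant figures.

Isothermal, so P V is constant: T₂ = T₁; P₂ = P₁·(V₁/V₂) = 3.498 atm.
P constant ⇒ V ∝ T: P₃ = P₂; V₃ = V₂·(T₃/T₂) = 0.02479 L.

V₃ ≈ 0.0248 L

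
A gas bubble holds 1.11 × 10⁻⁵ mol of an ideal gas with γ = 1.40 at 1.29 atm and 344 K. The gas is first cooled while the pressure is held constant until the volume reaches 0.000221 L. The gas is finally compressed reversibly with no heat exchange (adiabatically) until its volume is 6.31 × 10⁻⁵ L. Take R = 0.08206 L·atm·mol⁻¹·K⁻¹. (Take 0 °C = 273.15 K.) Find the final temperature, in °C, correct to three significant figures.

T₃ ≈ 244 °C

From PV = nRT: V₁ = nRT₁/P₁ = 0.0002429 L.
Isobaric, so V/T is constant: P₂ = P₁; T₂ = T₁·(V₂/V₁) = 313.0 K.
Adiabatic (γ = 1.40), T V^(γ−1) and P V^γ constant: T₃ = T₂·(V₂/V₃)^(γ−1) = 516.7 K; P₃ = P₂·(V₂/V₃)^γ = 7.459 atm.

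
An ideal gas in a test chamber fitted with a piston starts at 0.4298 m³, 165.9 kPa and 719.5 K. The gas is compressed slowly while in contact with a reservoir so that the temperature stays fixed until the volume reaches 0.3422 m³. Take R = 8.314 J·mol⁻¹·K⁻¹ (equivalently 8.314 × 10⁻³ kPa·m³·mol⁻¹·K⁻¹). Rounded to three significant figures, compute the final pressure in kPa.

P₂ ≈ 208 kPa

Isothermal, so P V is constant: T₂ = T₁; P₂ = P₁·(V₁/V₂) = 208.4 kPa.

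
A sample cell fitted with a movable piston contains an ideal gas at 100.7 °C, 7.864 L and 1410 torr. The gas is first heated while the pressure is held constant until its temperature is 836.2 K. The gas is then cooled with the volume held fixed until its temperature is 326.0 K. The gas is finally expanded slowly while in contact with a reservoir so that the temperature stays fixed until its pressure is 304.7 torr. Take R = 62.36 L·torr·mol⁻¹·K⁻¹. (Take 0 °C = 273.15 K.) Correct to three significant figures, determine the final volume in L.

V₄ ≈ 31.7 L

Convert: T₁ = 373.8 K.
P constant ⇒ V ∝ T: P₂ = P₁; V₂ = V₁·(T₂/T₁) = 17.59 L.
V constant ⇒ P ∝ T: V₃ = V₂; P₃ = P₂·(T₃/T₂) = 549.7 torr.
T constant ⇒ Boyle's law P V = const: T₄ = T₃; V₄ = V₃·(P₃/P₄) = 31.73 L.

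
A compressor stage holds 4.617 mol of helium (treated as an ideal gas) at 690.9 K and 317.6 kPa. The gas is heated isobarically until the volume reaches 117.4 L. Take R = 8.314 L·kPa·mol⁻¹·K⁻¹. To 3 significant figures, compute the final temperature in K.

T₂ ≈ 971 K

From PV = nRT: V₁ = nRT₁/P₁ = 83.50 L.
Isobaric, so V/T is constant: P₂ = P₁; T₂ = T₁·(V₂/V₁) = 971.4 K.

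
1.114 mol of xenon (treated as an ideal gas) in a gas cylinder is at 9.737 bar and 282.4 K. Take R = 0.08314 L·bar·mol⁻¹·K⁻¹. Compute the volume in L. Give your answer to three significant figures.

PV = nRT ⇒ V = nRT/P = (1.114 × 0.08314 × 282.4) / 9.737

V ≈ 2.69 L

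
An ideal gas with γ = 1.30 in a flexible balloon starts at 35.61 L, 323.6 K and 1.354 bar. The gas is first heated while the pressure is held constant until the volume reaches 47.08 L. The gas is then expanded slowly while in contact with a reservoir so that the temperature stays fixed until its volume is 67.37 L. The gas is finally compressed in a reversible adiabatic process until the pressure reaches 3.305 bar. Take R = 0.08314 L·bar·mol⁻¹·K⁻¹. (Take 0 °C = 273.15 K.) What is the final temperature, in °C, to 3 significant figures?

T₄ ≈ 298 °C

Isobaric, so V/T is constant: P₂ = P₁; T₂ = T₁·(V₂/V₁) = 427.8 K.
T constant ⇒ Boyle's law P V = const: T₃ = T₂; P₃ = P₂·(V₂/V₃) = 0.9462 bar.
Adiabatic (γ = 1.30), T V^(γ−1) and P V^γ constant: T₄ = T₃·(P₄/P₃)^((γ−1)/γ) = 571.0 K; V₄ = V₃·(P₃/P₄)^(1/γ) = 25.74 L.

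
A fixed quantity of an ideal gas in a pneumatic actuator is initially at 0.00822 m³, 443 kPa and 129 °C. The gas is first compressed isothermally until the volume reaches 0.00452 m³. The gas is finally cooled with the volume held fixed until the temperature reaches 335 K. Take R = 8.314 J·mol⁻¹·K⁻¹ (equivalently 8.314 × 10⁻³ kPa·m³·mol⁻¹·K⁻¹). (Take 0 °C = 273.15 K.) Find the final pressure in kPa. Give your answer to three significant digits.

P₃ ≈ 671 kPa

Convert: T₁ = 402.1 K.
Isothermal, so P V is constant: T₂ = T₁; P₂ = P₁·(V₁/V₂) = 805.6 kPa.
Isochoric, so P/T is constant: V₃ = V₂; P₃ = P₂·(T₃/T₂) = 671.1 kPa.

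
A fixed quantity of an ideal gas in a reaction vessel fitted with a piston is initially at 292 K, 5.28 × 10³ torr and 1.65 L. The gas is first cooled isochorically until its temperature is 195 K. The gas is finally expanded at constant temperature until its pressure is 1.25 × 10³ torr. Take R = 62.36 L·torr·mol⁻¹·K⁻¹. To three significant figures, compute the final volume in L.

Isochoric, so P/T is constant: V₂ = V₁; P₂ = P₁·(T₂/T₁) = 3526 torr.
Isothermal, so P V is constant: T₃ = T₂; V₃ = V₂·(P₂/P₃) = 4.654 L.

V₃ ≈ 4.65 L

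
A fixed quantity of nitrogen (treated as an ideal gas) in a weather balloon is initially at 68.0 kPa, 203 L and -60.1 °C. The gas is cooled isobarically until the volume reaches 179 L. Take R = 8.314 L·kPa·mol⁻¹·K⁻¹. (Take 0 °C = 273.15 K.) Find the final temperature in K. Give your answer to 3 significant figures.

T₂ ≈ 188 K

Convert: T₁ = 213.0 K.
P constant ⇒ V ∝ T: P₂ = P₁; T₂ = T₁·(V₂/V₁) = 187.9 K.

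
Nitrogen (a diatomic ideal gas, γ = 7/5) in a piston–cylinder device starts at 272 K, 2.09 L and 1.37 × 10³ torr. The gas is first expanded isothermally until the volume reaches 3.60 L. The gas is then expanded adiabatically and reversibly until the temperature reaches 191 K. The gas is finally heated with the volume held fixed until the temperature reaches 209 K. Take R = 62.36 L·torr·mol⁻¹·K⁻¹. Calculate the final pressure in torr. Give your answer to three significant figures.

Isothermal, so P V is constant: T₂ = T₁; P₂ = P₁·(V₁/V₂) = 795.4 torr.
Adiabatic (γ = 7/5), T V^(γ−1) and P V^γ constant: P₃ = P₂·(T₃/T₂)^(γ/(γ−1)) = 230.8 torr; V₃ = V₂·(T₂/T₃)^(1/(γ−1)) = 8.712 L.
V constant ⇒ P ∝ T: V₄ = V₃; P₄ = P₃·(T₄/T₃) = 252.5 torr.

P₄ ≈ 253 torr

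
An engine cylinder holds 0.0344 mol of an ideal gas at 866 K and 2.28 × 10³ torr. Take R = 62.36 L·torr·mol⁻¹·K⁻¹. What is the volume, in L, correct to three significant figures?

V ≈ 0.815 L

PV = nRT ⇒ V = nRT/P = (0.0344 × 62.36 × 866) / 2.28e+03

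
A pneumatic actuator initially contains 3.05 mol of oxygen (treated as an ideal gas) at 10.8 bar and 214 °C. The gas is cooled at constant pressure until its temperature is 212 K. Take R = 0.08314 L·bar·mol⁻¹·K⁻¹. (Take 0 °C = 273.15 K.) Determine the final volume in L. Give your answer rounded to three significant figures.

Convert: T₁ = 487.1 K.
From PV = nRT: V₁ = nRT₁/P₁ = 11.44 L.
P constant ⇒ V ∝ T: P₂ = P₁; V₂ = V₁·(T₂/T₁) = 4.978 L.

V₂ ≈ 4.98 L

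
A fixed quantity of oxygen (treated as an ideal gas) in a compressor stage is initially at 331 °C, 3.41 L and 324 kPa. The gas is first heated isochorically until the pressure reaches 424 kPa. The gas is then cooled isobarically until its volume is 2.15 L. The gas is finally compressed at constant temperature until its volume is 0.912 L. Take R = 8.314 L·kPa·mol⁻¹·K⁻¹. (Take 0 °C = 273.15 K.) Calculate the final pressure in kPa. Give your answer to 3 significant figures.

Convert: T₁ = 604.1 K.
Isochoric, so P/T is constant: V₂ = V₁; T₂ = T₁·(P₂/P₁) = 790.6 K.
P constant ⇒ V ∝ T: P₃ = P₂; T₃ = T₂·(V₃/V₂) = 498.5 K.
Isothermal, so P V is constant: T₄ = T₃; P₄ = P₃·(V₃/V₄) = 999.6 kPa.

P₄ ≈ 1.00e+03 kPa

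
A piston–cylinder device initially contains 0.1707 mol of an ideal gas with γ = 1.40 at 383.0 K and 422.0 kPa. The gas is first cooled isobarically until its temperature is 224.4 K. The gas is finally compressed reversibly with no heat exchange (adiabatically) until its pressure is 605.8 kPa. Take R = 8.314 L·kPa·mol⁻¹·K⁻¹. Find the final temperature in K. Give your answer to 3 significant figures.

T₃ ≈ 249 K

From PV = nRT: V₁ = nRT₁/P₁ = 1.288 L.
Isobaric, so V/T is constant: P₂ = P₁; V₂ = V₁·(T₂/T₁) = 0.7547 L.
Adiabatic (γ = 1.40), T V^(γ−1) and P V^γ constant: T₃ = T₂·(P₃/P₂)^((γ−1)/γ) = 248.8 K; V₃ = V₂·(P₂/P₃)^(1/γ) = 0.5829 L.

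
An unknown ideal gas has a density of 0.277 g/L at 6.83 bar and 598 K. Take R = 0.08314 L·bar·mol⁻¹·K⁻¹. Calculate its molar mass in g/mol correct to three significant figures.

M ≈ 2.02 g/mol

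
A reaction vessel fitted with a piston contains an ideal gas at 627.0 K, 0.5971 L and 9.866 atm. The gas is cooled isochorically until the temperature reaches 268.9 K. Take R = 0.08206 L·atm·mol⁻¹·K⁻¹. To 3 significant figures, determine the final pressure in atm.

P₂ ≈ 4.23 atm

V constant ⇒ P ∝ T: V₂ = V₁; P₂ = P₁·(T₂/T₁) = 4.231 atm.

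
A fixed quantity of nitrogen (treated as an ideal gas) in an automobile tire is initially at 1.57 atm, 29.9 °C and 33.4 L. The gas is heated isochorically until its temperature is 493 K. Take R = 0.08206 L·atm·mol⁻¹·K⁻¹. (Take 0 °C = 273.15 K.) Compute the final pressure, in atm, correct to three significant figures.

Convert: T₁ = 303.0 K.
V constant ⇒ P ∝ T: V₂ = V₁; P₂ = P₁·(T₂/T₁) = 2.554 atm.

P₂ ≈ 2.55 atm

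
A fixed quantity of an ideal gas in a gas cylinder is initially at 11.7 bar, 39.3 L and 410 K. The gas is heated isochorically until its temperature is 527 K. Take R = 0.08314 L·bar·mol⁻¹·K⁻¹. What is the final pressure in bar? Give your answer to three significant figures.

P₂ ≈ 15.0 bar

Isochoric, so P/T is constant: V₂ = V₁; P₂ = P₁·(T₂/T₁) = 15.04 bar.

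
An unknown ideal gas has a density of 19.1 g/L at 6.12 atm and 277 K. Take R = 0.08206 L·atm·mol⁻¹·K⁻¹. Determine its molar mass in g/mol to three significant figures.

M ≈ 70.9 g/mol

ρ = PM/(RT) ⇒ M = ρRT/P = (19.1 × 0.08206 × 277.0) / 6.12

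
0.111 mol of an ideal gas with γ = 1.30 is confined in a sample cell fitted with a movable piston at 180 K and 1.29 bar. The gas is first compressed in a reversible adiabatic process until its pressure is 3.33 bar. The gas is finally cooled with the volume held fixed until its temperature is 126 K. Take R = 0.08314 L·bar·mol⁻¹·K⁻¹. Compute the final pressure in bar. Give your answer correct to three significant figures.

P₃ ≈ 1.87 bar

From PV = nRT: V₁ = nRT₁/P₁ = 1.288 L.
Adiabatic (γ = 1.30), T V^(γ−1) and P V^γ constant: T₂ = T₁·(P₂/P₁)^((γ−1)/γ) = 224.0 K; V₂ = V₁·(P₁/P₂)^(1/γ) = 0.6209 L.
V constant ⇒ P ∝ T: V₃ = V₂; P₃ = P₂·(T₃/T₂) = 1.873 bar.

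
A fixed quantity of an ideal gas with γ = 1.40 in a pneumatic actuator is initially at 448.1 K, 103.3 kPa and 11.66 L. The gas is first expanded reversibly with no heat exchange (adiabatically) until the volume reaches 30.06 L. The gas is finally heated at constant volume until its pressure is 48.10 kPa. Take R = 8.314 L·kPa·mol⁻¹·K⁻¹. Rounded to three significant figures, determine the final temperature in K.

Adiabatic (γ = 1.40), T V^(γ−1) and P V^γ constant: T₂ = T₁·(V₁/V₂)^(γ−1) = 306.8 K; P₂ = P₁·(V₁/V₂)^γ = 27.43 kPa.
V constant ⇒ P ∝ T: V₃ = V₂; T₃ = T₂·(P₃/P₂) = 537.9 K.

T₃ ≈ 538 K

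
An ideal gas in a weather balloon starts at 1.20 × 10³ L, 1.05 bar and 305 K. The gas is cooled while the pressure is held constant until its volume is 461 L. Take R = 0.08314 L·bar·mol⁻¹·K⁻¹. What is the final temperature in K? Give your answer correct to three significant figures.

T₂ ≈ 117 K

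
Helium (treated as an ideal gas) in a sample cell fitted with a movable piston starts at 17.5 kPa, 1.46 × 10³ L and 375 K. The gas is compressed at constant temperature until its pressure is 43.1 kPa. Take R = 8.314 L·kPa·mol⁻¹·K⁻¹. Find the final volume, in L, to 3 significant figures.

Isothermal, so P V is constant: T₂ = T₁; V₂ = V₁·(P₁/P₂) = 592.8 L.

V₂ ≈ 593 L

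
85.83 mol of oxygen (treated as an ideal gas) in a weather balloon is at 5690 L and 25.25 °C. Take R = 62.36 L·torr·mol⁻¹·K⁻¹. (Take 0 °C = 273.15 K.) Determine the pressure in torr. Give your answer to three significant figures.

Convert: T = 298.40 K.
PV = nRT ⇒ P = nRT/V = (85.83 × 62.36 × 298.40) / 5690

P ≈ 281 torr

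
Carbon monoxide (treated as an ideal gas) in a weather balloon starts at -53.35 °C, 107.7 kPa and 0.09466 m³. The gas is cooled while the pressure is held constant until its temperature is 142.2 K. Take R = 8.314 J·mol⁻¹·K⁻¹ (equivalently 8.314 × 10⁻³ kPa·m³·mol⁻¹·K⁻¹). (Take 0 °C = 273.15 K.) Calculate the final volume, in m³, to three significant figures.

Convert: T₁ = 219.8 K.
P constant ⇒ V ∝ T: P₂ = P₁; V₂ = V₁·(T₂/T₁) = 0.06124 m³.

V₂ ≈ 0.0612 m³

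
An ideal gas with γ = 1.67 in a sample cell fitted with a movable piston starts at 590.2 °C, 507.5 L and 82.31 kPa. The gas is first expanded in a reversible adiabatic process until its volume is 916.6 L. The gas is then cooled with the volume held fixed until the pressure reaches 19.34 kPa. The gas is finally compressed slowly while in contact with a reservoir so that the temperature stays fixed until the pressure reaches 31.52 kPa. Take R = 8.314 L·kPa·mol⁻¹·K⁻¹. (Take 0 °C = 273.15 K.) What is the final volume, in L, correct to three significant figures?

V₄ ≈ 562 L

Convert: T₁ = 863.4 K.
Reversible adiabatic, γ = 1.67: T₂ = T₁·(V₁/V₂)^(γ−1) = 581.0 K; P₂ = P₁·(V₁/V₂)^γ = 30.67 kPa.
V constant ⇒ P ∝ T: V₃ = V₂; T₃ = T₂·(P₃/P₂) = 366.4 K.
T constant ⇒ Boyle's law P V = const: T₄ = T₃; V₄ = V₃·(P₃/P₄) = 562.4 L.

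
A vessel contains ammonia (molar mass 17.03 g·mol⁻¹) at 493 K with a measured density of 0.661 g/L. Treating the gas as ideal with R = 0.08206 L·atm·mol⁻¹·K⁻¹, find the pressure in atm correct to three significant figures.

ρ = PM/(RT) ⇒ P = ρRT/M = (0.661 × 0.08206 × 493.0) / 17.03

P ≈ 1.57 atm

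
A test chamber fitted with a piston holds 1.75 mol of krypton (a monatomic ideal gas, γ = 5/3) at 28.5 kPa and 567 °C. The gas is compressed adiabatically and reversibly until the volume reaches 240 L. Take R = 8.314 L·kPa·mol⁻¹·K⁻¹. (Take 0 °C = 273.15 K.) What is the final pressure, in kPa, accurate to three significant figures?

P₂ ≈ 75.0 kPa

Convert: T₁ = 840.1 K.
From PV = nRT: V₁ = nRT₁/P₁ = 428.9 L.
Adiabatic (γ = 5/3), T V^(γ−1) and P V^γ constant: T₂ = T₁·(V₁/V₂)^(γ−1) = 1237 K; P₂ = P₁·(V₁/V₂)^γ = 75.01 kPa.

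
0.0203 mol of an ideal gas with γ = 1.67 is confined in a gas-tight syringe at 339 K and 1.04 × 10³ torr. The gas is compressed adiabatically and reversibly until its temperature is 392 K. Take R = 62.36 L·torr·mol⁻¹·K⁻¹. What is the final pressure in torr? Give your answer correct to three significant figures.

P₂ ≈ 1.49e+03 torr

From PV = nRT: V₁ = nRT₁/P₁ = 0.4126 L.
Reversible adiabatic, γ = 1.67: P₂ = P₁·(T₂/T₁)^(γ/(γ−1)) = 1494 torr; V₂ = V₁·(T₁/T₂)^(1/(γ−1)) = 0.3322 L.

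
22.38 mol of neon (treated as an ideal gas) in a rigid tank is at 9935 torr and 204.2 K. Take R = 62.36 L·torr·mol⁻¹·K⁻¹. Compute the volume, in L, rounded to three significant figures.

PV = nRT ⇒ V = nRT/P = (22.38 × 62.36 × 204.2) / 9935

V ≈ 28.7 L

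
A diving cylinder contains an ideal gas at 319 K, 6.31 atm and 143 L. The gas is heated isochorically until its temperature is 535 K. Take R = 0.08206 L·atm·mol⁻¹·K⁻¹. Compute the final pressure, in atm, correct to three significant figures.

V constant ⇒ P ∝ T: V₂ = V₁; P₂ = P₁·(T₂/T₁) = 10.58 atm.

P₂ ≈ 10.6 atm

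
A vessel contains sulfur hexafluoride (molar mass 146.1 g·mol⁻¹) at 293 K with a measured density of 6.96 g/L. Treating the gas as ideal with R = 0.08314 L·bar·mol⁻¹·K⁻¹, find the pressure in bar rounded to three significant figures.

P ≈ 1.16 bar

ρ = PM/(RT) ⇒ P = ρRT/M = (6.96 × 0.08314 × 293.0) / 146.1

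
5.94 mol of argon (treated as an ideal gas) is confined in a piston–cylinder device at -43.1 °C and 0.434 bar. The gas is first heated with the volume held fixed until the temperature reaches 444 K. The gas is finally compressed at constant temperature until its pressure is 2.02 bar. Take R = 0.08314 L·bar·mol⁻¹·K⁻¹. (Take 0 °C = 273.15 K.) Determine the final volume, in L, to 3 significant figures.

V₃ ≈ 109 L

Convert: T₁ = 230.0 K.
From PV = nRT: V₁ = nRT₁/P₁ = 261.8 L.
V constant ⇒ P ∝ T: V₂ = V₁; P₂ = P₁·(T₂/T₁) = 0.8376 bar.
Isothermal, so P V is constant: T₃ = T₂; V₃ = V₂·(P₂/P₃) = 108.5 L.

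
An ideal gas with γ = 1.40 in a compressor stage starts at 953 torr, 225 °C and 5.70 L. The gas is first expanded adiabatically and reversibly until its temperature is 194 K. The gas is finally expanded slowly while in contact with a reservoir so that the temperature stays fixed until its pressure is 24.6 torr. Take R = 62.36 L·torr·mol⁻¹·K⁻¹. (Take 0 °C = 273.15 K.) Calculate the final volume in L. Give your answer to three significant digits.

Convert: T₁ = 498.1 K.
Adiabatic (γ = 1.40), T V^(γ−1) and P V^γ constant: P₂ = P₁·(T₂/T₁)^(γ/(γ−1)) = 35.13 torr; V₂ = V₁·(T₁/T₂)^(1/(γ−1)) = 60.22 L.
Isothermal, so P V is constant: T₃ = T₂; V₃ = V₂·(P₂/P₃) = 86.00 L.

V₃ ≈ 86.0 L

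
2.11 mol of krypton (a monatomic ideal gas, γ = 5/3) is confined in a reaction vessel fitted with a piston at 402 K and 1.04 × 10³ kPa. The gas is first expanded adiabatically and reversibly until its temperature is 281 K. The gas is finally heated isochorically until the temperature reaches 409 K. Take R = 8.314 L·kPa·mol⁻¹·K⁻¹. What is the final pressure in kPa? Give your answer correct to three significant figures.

From PV = nRT: V₁ = nRT₁/P₁ = 6.781 L.
Adiabatic (γ = 5/3), T V^(γ−1) and P V^γ constant: P₂ = P₁·(T₂/T₁)^(γ/(γ−1)) = 424.8 kPa; V₂ = V₁·(T₁/T₂)^(1/(γ−1)) = 11.60 L.
Isochoric, so P/T is constant: V₃ = V₂; P₃ = P₂·(T₃/T₂) = 618.4 kPa.

P₃ ≈ 618 kPa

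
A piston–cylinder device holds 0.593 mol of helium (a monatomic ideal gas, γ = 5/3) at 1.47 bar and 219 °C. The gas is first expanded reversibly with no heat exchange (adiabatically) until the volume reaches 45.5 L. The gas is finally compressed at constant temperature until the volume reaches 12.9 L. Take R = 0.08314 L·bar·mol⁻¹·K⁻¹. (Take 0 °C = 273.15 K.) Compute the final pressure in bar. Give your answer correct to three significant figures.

Convert: T₁ = 492.1 K.
From PV = nRT: V₁ = nRT₁/P₁ = 16.51 L.
Adiabatic (γ = 5/3), T V^(γ−1) and P V^γ constant: T₂ = T₁·(V₁/V₂)^(γ−1) = 250.3 K; P₂ = P₁·(V₁/V₂)^γ = 0.2713 bar.
Isothermal, so P V is constant: T₃ = T₂; P₃ = P₂·(V₂/V₃) = 0.9567 bar.

P₃ ≈ 0.957 bar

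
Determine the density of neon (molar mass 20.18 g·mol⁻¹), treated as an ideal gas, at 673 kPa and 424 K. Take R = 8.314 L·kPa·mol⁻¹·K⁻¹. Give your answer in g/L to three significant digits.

ρ ≈ 3.85 g/L

ρ = PM/(RT) = (673 × 20.18) / (8.314 × 424.0)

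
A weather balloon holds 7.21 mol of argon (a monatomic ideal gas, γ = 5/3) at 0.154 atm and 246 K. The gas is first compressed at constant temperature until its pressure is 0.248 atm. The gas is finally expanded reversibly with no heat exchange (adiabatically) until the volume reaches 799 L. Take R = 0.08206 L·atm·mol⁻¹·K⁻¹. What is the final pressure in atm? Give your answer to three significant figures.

P₃ ≈ 0.148 atm

From PV = nRT: V₁ = nRT₁/P₁ = 945.1 L.
T constant ⇒ Boyle's law P V = const: T₂ = T₁; V₂ = V₁·(P₁/P₂) = 586.9 L.
Reversible adiabatic, γ = 5/3: T₃ = T₂·(V₂/V₃)^(γ−1) = 200.3 K; P₃ = P₂·(V₂/V₃)^γ = 0.1483 atm.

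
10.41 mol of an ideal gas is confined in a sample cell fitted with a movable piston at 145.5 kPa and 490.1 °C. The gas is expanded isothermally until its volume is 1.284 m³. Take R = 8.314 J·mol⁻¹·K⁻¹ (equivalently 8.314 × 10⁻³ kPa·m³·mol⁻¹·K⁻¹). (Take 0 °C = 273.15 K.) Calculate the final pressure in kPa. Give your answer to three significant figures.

P₂ ≈ 51.4 kPa

Convert: T₁ = 763.2 K.
From PV = nRT: V₁ = nRT₁/P₁ = 0.4540 m³.
T constant ⇒ Boyle's law P V = const: T₂ = T₁; P₂ = P₁·(V₁/V₂) = 51.45 kPa.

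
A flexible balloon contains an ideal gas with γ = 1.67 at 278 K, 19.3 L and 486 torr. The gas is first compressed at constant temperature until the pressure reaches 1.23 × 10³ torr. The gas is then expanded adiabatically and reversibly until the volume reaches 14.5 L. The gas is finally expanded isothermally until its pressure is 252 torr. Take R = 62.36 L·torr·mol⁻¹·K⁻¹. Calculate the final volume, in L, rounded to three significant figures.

T constant ⇒ Boyle's law P V = const: T₂ = T₁; V₂ = V₁·(P₁/P₂) = 7.626 L.
Reversible adiabatic, γ = 1.67: T₃ = T₂·(V₂/V₃)^(γ−1) = 180.7 K; P₃ = P₂·(V₂/V₃)^γ = 420.6 torr.
T constant ⇒ Boyle's law P V = const: T₄ = T₃; V₄ = V₃·(P₃/P₄) = 24.20 L.

V₄ ≈ 24.2 L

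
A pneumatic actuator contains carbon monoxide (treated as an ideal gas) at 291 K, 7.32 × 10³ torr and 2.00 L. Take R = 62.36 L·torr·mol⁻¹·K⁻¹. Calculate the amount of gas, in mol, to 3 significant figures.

n ≈ 0.807 mol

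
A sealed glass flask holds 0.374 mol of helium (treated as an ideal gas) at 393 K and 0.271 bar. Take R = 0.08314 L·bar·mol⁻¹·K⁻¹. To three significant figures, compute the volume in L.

PV = nRT ⇒ V = nRT/P = (0.374 × 0.08314 × 393) / 0.271

V ≈ 45.1 L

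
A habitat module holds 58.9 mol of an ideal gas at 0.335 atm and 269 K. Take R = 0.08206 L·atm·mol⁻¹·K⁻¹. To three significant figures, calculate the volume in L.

V ≈ 3.88e+03 L

PV = nRT ⇒ V = nRT/P = (58.9 × 0.08206 × 269) / 0.335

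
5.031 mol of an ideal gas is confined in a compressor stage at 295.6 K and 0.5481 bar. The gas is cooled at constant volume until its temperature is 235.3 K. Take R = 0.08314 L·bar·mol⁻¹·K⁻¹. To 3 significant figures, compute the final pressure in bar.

P₂ ≈ 0.436 bar

From PV = nRT: V₁ = nRT₁/P₁ = 225.6 L.
V constant ⇒ P ∝ T: V₂ = V₁; P₂ = P₁·(T₂/T₁) = 0.4363 bar.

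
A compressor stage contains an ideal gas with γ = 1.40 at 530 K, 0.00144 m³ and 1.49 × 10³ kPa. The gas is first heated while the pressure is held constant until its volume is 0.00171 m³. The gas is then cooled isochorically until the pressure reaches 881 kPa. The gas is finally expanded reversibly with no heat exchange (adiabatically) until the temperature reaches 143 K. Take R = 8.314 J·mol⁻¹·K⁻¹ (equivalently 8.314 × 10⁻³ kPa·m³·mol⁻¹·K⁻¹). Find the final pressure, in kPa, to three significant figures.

P constant ⇒ V ∝ T: P₂ = P₁; T₂ = T₁·(V₂/V₁) = 629.4 K.
V constant ⇒ P ∝ T: V₃ = V₂; T₃ = T₂·(P₃/P₂) = 372.1 K.
Reversible adiabatic, γ = 1.40: P₄ = P₃·(T₄/T₃)^(γ/(γ−1)) = 30.99 kPa; V₄ = V₃·(T₃/T₄)^(1/(γ−1)) = 0.01868 m³.

P₄ ≈ 31.0 kPa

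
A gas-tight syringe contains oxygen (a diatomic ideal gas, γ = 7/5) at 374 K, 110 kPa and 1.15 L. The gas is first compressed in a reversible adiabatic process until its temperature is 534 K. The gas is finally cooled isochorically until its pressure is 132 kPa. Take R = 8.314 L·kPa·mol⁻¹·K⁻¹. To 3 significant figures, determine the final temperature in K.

T₃ ≈ 184 K

Reversible adiabatic, γ = 7/5: P₂ = P₁·(T₂/T₁)^(γ/(γ−1)) = 382.6 kPa; V₂ = V₁·(T₁/T₂)^(1/(γ−1)) = 0.4721 L.
V constant ⇒ P ∝ T: V₃ = V₂; T₃ = T₂·(P₃/P₂) = 184.2 K.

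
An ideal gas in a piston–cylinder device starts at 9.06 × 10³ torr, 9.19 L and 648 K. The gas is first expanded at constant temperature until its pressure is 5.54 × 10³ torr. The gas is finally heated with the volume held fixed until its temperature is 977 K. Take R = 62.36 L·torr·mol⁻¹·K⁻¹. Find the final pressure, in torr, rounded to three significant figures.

Isothermal, so P V is constant: T₂ = T₁; V₂ = V₁·(P₁/P₂) = 15.03 L.
V constant ⇒ P ∝ T: V₃ = V₂; P₃ = P₂·(T₃/T₂) = 8353 torr.

P₃ ≈ 8.35e+03 torr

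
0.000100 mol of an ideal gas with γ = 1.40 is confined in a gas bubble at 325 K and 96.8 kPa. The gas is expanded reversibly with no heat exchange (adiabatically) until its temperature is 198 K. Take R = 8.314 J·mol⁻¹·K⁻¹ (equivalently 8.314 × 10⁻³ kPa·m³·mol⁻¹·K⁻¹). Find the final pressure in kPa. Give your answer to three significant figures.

P₂ ≈ 17.1 kPa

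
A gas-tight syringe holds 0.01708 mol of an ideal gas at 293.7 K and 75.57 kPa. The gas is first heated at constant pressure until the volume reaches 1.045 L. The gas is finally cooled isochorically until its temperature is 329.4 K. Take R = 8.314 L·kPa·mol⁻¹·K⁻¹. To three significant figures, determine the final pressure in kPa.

P₃ ≈ 44.8 kPa

From PV = nRT: V₁ = nRT₁/P₁ = 0.5519 L.
P constant ⇒ V ∝ T: P₂ = P₁; T₂ = T₁·(V₂/V₁) = 556.1 K.
V constant ⇒ P ∝ T: V₃ = V₂; P₃ = P₂·(T₃/T₂) = 44.76 kPa.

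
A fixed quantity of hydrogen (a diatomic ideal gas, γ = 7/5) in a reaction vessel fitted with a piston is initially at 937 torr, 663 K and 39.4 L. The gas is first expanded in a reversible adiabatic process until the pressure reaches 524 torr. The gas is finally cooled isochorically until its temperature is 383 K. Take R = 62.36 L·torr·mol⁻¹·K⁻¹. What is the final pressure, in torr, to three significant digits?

P₃ ≈ 357 torr

Reversible adiabatic, γ = 7/5: T₂ = T₁·(P₂/P₁)^((γ−1)/γ) = 561.6 K; V₂ = V₁·(P₁/P₂)^(1/γ) = 59.67 L.
V constant ⇒ P ∝ T: V₃ = V₂; P₃ = P₂·(T₃/T₂) = 357.4 torr.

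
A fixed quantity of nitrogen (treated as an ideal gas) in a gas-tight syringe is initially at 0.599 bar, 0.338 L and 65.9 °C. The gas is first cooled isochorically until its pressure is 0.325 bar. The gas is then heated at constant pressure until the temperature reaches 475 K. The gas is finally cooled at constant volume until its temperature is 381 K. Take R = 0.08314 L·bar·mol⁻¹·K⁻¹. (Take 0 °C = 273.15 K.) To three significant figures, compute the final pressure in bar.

P₄ ≈ 0.261 bar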